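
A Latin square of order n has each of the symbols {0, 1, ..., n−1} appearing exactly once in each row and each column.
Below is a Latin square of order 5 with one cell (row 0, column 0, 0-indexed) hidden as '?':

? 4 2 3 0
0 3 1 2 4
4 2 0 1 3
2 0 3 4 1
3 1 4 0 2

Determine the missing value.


Row 0 contains symbols [0, 2, 3, 4] — missing [1].
Column 0 contains symbols [0, 2, 3, 4] — missing [1].
The missing symbol must appear in both missing sets; intersection = [1].
Therefore the hidden value is 1.

Missing value = 1.


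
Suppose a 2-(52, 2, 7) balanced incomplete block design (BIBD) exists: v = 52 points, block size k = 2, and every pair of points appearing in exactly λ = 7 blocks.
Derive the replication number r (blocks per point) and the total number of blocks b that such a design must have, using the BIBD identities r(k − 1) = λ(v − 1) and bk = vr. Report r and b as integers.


Any 2-(v, k, λ) BIBD satisfies two necessary conditions:
  (i)  Each point sits in r blocks, and counting incidences through any fixed point gives r(k − 1) = λ(v − 1), so r = λ(v − 1)/(k − 1).
  (ii) Total incidences bk = vr, so b = vr/k.
Step 1: r = λ(v − 1)/(k − 1) = 7·(52 − 1)/(2 − 1) = 7·51/1 = 357/1 = 357.
Step 2: b = vr/k = 52·357/2 = 18564/2 = 9282.
Check integrality: r = 357 ∈ Z ✓, b = 9282 ∈ Z ✓.
(These identities are necessary conditions: they determine r and b for any design with these parameters, but do not by themselves prove that one exists.)

r = 357, b = 9282.


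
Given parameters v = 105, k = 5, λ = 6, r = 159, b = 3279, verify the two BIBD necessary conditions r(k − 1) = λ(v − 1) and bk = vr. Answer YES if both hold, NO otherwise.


Condition (i): r(k − 1) = 159·4 = 636; λ(v − 1) = 6·104 = 624. Match? NO.
Condition (ii): bk = 3279·5 = 16395; vr = 105·159 = 16695. Match? NO.
Both conditions hold? NO.

NO


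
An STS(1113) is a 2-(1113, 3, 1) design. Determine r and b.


An STS(v) is a 2-(v, 3, 1) BIBD: block size k = 3, λ = 1.
Replication: r(k − 1) = λ(v − 1) ⇒ r·2 = 1113 − 1 = 1112 ⇒ r = 556.
Block count: b = v(v − 1)/6 = 1113·1112/6 = 1237656/6 = 206276.
(Check via bk = vr: 206276·3 = 618828 = 1113·556 = 618828 ✓.)

r = 556, b = 206276.


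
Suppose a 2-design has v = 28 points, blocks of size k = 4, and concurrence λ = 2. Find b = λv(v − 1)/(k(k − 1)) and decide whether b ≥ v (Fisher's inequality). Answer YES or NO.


r = λ(v − 1)/(k − 1) = 2·27/3 = 18.
b = vr/k = 28·18/4 = 126.
Fisher's inequality: b ≥ v ⇔ 126 ≥ 28? YES.

YES


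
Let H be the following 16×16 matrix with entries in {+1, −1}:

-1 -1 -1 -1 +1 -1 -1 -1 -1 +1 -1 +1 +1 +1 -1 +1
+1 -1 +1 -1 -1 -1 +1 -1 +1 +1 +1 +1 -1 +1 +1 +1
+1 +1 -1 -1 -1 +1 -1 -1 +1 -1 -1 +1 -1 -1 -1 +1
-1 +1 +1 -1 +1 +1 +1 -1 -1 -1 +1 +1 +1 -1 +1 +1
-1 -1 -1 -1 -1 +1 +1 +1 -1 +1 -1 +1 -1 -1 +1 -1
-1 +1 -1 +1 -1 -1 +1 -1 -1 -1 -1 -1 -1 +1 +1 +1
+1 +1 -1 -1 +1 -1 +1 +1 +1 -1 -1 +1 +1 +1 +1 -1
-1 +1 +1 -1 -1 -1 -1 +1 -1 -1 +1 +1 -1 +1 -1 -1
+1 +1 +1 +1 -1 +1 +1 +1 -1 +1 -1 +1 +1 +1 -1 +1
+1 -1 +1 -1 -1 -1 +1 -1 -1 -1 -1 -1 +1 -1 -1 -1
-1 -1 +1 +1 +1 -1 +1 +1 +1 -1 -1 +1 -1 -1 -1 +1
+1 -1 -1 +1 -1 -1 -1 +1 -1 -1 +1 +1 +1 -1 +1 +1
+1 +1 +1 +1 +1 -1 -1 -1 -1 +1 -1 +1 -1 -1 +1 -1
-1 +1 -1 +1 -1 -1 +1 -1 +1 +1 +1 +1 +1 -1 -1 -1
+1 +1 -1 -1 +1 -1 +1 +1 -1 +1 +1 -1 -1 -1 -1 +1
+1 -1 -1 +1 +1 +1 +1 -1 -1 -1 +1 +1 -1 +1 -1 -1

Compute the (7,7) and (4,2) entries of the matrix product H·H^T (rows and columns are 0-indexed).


Row 2 of H: [1, 1, -1, -1, -1, 1, -1, -1, 1, -1, -1, 1, -1, -1, -1, 1].
Row 4 of H: [-1, -1, -1, -1, -1, 1, 1, 1, -1, 1, -1, 1, -1, -1, 1, -1].
Row 7 of H: [-1, 1, 1, -1, -1, -1, -1, 1, -1, -1, 1, 1, -1, 1, -1, -1].
(H·H^T)[7][7] = Σ_j H[7][j]·H[7][j] = (-1)² + (1)² + (1)² + (-1)² + (-1)² + (-1)² + (-1)² + (1)² + (-1)² + (-1)² + (1)² + (1)² + (-1)² + (1)² + (-1)² + (-1)² = 1 + 1 + 1 + 1 + 1 + 1 + 1 + 1 + 1 + 1 + 1 + 1 + 1 + 1 + 1 + 1 = 16.
(H·H^T)[4][2] = Σ_j H[4][j]·H[2][j] = (-1)·(1) + (-1)·(1) + (-1)·(-1) + (-1)·(-1) + (-1)·(-1) + (1)·(1) + (1)·(-1) + (1)·(-1) + (-1)·(1) + (1)·(-1) + (-1)·(-1) + (1)·(1) + (-1)·(-1) + (-1)·(-1) + (1)·(-1) + (-1)·(1) = -1 + -1 + 1 + 1 + 1 + 1 + -1 + -1 + -1 + -1 + 1 + 1 + 1 + 1 + -1 + -1 = 0.
So rows 4 and 2 are orthogonal; the diagonal entry equals n = 16.

(7,7) entry = 16; (4,2) entry = 0.


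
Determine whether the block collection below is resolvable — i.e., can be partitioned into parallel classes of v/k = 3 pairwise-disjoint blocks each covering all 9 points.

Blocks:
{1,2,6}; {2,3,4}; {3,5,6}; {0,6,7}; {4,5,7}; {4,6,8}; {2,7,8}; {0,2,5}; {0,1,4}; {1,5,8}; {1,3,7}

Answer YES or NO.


v = 9, block size k = 3, number of blocks = 11.
For resolvability, blocks must partition into parallel classes of size v/k = 3.
Total blocks must therefore be a multiple of 3: 11 = 3·3 + 2 ⇒ not divisible ✗.
Resolvable? NO.

NO


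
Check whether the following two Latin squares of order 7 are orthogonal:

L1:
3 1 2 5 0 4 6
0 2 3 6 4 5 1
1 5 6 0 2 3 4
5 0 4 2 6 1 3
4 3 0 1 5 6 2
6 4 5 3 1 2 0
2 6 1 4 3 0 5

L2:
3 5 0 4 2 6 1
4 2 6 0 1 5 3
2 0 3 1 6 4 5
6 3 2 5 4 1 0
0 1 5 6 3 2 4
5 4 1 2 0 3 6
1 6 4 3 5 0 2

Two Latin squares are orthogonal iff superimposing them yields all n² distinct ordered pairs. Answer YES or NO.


Form the n² = 49 superimposed pairs (L1[i][j], L2[i][j]), row by row (rows and columns indexed from 0):
row 0: (3,3) (1,5) (2,0) (5,4) (0,2) (4,6) (6,1)
row 1: (0,4) (2,2) (3,6) (6,0) (4,1) (5,5) (1,3)
row 2: (1,2) (5,0) (6,3) (0,1) (2,6) (3,4) (4,5)
row 3: (5,6) (0,3) (4,2) (2,5) (6,4) (1,1) (3,0)
row 4: (4,0) (3,1) (0,5) (1,6) (5,3) (6,2) (2,4)
row 5: (6,5) (4,4) (5,1) (3,2) (1,0) (2,3) (0,6)
row 6: (2,1) (6,6) (1,4) (4,3) (3,5) (0,0) (5,2)
Orthogonality requires all 49 pairs distinct.
Check by first coordinate: for each symbol s of L1, list the L2 entries in the n cells where L1 = s; they must all differ.
  L1 = 0: L2 entries (in reading order) 2, 4, 1, 3, 5, 6, 0 — all 7 distinct ✓
  L1 = 1: L2 entries (in reading order) 5, 3, 2, 1, 6, 0, 4 — all 7 distinct ✓
  L1 = 2: L2 entries (in reading order) 0, 2, 6, 5, 4, 3, 1 — all 7 distinct ✓
  L1 = 3: L2 entries (in reading order) 3, 6, 4, 0, 1, 2, 5 — all 7 distinct ✓
  L1 = 4: L2 entries (in reading order) 6, 1, 5, 2, 0, 4, 3 — all 7 distinct ✓
  L1 = 5: L2 entries (in reading order) 4, 5, 0, 6, 3, 1, 2 — all 7 distinct ✓
  L1 = 6: L2 entries (in reading order) 1, 0, 3, 4, 2, 5, 6 — all 7 distinct ✓
Every symbol of L1 meets every symbol of L2 exactly once, so all 49 pairs are distinct (49 of 49).
Conclusion: YES.

YES


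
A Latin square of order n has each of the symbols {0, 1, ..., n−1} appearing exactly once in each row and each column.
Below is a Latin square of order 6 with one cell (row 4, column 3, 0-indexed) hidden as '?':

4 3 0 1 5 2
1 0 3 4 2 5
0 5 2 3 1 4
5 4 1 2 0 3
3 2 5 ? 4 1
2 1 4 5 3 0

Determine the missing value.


Row 4 contains symbols [1, 2, 3, 4, 5] — missing [0].
Column 3 contains symbols [1, 2, 3, 4, 5] — missing [0].
The missing symbol must appear in both missing sets; intersection = [0].
Therefore the hidden value is 0.

Missing value = 0.


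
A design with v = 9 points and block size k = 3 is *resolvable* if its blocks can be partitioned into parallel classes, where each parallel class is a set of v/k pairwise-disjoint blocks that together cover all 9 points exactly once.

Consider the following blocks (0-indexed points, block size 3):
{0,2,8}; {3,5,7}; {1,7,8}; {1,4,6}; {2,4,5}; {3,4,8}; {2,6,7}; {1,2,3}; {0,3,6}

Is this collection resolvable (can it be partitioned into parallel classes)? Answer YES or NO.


v = 9, block size k = 3, number of blocks = 9.
For resolvability, blocks must partition into parallel classes of size v/k = 3.
Total blocks must therefore be a multiple of 3: 9 = 3·3 + 0 ⇒ divisible ✓.
Consider block {3,4,8}. The only other block(s) in the collection disjoint from it are {2,6,7} — just 1 block(s). Any parallel class containing {3,4,8} would need 2 other blocks each disjoint from it, so no parallel class of size 3 can contain {3,4,8}.
Since every block must belong to some parallel class in a resolution, the collection cannot be partitioned into parallel classes.
Resolvable? NO.

NO


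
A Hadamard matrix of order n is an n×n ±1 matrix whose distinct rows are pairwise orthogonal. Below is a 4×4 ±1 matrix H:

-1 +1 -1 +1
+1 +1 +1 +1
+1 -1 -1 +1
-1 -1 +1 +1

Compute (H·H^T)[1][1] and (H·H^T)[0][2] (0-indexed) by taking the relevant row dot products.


Row 0 of H: [-1, 1, -1, 1].
Row 1 of H: [1, 1, 1, 1].
Row 2 of H: [1, -1, -1, 1].
(H·H^T)[1][1] = Σ_j H[1][j]·H[1][j] = (1)² + (1)² + (1)² + (1)² = 1 + 1 + 1 + 1 = 4.
(H·H^T)[0][2] = Σ_j H[0][j]·H[2][j] = (-1)·(1) + (1)·(-1) + (-1)·(-1) + (1)·(1) = -1 + -1 + 1 + 1 = 0.
So rows 0 and 2 are orthogonal; the diagonal entry equals n = 4.

(1,1) entry = 4; (0,2) entry = 0.


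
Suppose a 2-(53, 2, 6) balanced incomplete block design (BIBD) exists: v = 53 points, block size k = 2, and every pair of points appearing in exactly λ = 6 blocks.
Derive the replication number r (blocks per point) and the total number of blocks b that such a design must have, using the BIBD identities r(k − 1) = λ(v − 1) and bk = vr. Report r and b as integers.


Any 2-(v, k, λ) BIBD satisfies two necessary conditions:
  (i)  Each point sits in r blocks, and counting incidences through any fixed point gives r(k − 1) = λ(v − 1), so r = λ(v − 1)/(k − 1).
  (ii) Total incidences bk = vr, so b = vr/k.
Step 1: r = λ(v − 1)/(k − 1) = 6·(53 − 1)/(2 − 1) = 6·52/1 = 312/1 = 312.
Step 2: b = vr/k = 53·312/2 = 16536/2 = 8268.
Check integrality: r = 312 ∈ Z ✓, b = 8268 ∈ Z ✓.
(These identities are necessary conditions: they determine r and b for any design with these parameters, but do not by themselves prove that one exists.)

r = 312, b = 8268.


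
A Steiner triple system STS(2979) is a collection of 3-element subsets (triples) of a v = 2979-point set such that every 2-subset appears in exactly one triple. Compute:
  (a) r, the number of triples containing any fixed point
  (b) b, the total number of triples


An STS(v) is a 2-(v, 3, 1) BIBD: block size k = 3, λ = 1.
Replication: r(k − 1) = λ(v − 1) ⇒ r·2 = 2979 − 1 = 2978 ⇒ r = 1489.
Block count: b = v(v − 1)/6 = 2979·2978/6 = 8871462/6 = 1478577.

r = 1489, b = 1478577.


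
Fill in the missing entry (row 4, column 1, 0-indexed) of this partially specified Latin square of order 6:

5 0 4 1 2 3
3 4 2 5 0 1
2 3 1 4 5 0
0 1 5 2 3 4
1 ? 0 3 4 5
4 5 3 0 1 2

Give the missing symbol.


Row 4 contains symbols [0, 1, 3, 4, 5] — missing [2].
Column 1 contains symbols [0, 1, 3, 4, 5] — missing [2].
The missing symbol must appear in both missing sets; intersection = [2].
Therefore the hidden value is 2.

Missing value = 2.


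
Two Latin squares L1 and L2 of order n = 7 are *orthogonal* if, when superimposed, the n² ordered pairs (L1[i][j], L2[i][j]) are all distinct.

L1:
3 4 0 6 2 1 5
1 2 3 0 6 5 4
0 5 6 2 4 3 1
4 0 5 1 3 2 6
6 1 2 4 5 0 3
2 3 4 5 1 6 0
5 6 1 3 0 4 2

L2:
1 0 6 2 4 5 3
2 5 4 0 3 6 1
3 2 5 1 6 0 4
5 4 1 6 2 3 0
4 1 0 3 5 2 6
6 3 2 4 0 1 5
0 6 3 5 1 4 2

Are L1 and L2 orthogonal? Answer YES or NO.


Form the n² = 49 superimposed pairs (L1[i][j], L2[i][j]), row by row (rows and columns indexed from 0):
row 0: (3,1) (4,0) (0,6) (6,2) (2,4) (1,5) (5,3)
row 1: (1,2) (2,5) (3,4) (0,0) (6,3) (5,6) (4,1)
row 2: (0,3) (5,2) (6,5) (2,1) (4,6) (3,0) (1,4)
row 3: (4,5) (0,4) (5,1) (1,6) (3,2) (2,3) (6,0)
row 4: (6,4) (1,1) (2,0) (4,3) (5,5) (0,2) (3,6)
row 5: (2,6) (3,3) (4,2) (5,4) (1,0) (6,1) (0,5)
row 6: (5,0) (6,6) (1,3) (3,5) (0,1) (4,4) (2,2)
Orthogonality requires all 49 pairs distinct.
Check by first coordinate: for each symbol s of L1, list the L2 entries in the n cells where L1 = s; they must all differ.
  L1 = 0: L2 entries (in reading order) 6, 0, 3, 4, 2, 5, 1 — all 7 distinct ✓
  L1 = 1: L2 entries (in reading order) 5, 2, 4, 6, 1, 0, 3 — all 7 distinct ✓
  L1 = 2: L2 entries (in reading order) 4, 5, 1, 3, 0, 6, 2 — all 7 distinct ✓
  L1 = 3: L2 entries (in reading order) 1, 4, 0, 2, 6, 3, 5 — all 7 distinct ✓
  L1 = 4: L2 entries (in reading order) 0, 1, 6, 5, 3, 2, 4 — all 7 distinct ✓
  L1 = 5: L2 entries (in reading order) 3, 6, 2, 1, 5, 4, 0 — all 7 distinct ✓
  L1 = 6: L2 entries (in reading order) 2, 3, 5, 0, 4, 1, 6 — all 7 distinct ✓
Every symbol of L1 meets every symbol of L2 exactly once, so all 49 pairs are distinct (49 of 49).
Conclusion: YES.

YES


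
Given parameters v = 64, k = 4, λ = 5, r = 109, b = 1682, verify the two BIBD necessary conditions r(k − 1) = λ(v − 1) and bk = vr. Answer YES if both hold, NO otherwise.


Condition (i): r(k − 1) = 109·3 = 327; λ(v − 1) = 5·63 = 315. Match? NO.
Condition (ii): bk = 1682·4 = 6728; vr = 64·109 = 6976. Match? NO.
Both conditions hold? NO.

NO


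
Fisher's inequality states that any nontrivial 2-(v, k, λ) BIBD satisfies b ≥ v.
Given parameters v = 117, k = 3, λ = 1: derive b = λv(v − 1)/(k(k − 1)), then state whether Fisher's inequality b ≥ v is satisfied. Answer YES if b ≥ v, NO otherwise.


b = λv(v − 1)/(k(k − 1)) = 1·117·116/(3·2) = 13572/6 = 2262.
Compare with v = 117: b ≥ v, so Fisher's inequality holds.

YES


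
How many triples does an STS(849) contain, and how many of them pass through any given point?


An STS(v) is a 2-(v, 3, 1) BIBD: block size k = 3, λ = 1.
Replication: r(k − 1) = λ(v − 1) ⇒ r·2 = 849 − 1 = 848 ⇒ r = 424.
Block count: b = v(v − 1)/6 = 849·848/6 = 719952/6 = 119992.

r = 424, b = 119992.


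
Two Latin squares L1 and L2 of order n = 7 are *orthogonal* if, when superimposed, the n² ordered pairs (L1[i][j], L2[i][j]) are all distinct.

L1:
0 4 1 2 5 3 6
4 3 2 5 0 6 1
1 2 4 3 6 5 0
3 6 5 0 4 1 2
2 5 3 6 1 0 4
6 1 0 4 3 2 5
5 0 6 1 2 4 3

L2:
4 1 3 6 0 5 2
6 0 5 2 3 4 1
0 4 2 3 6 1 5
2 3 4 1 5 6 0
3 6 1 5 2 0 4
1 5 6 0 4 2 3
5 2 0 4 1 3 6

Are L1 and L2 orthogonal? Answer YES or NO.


Form the n² = 49 superimposed pairs (L1[i][j], L2[i][j]), row by row (rows and columns indexed from 0):
row 0: (0,4) (4,1) (1,3) (2,6) (5,0) (3,5) (6,2)
row 1: (4,6) (3,0) (2,5) (5,2) (0,3) (6,4) (1,1)
row 2: (1,0) (2,4) (4,2) (3,3) (6,6) (5,1) (0,5)
row 3: (3,2) (6,3) (5,4) (0,1) (4,5) (1,6) (2,0)
row 4: (2,3) (5,6) (3,1) (6,5) (1,2) (0,0) (4,4)
row 5: (6,1) (1,5) (0,6) (4,0) (3,4) (2,2) (5,3)
row 6: (5,5) (0,2) (6,0) (1,4) (2,1) (4,3) (3,6)
Orthogonality requires all 49 pairs distinct.
Check by first coordinate: for each symbol s of L1, list the L2 entries in the n cells where L1 = s; they must all differ.
  L1 = 0: L2 entries (in reading order) 4, 3, 5, 1, 0, 6, 2 — all 7 distinct ✓
  L1 = 1: L2 entries (in reading order) 3, 1, 0, 6, 2, 5, 4 — all 7 distinct ✓
  L1 = 2: L2 entries (in reading order) 6, 5, 4, 0, 3, 2, 1 — all 7 distinct ✓
  L1 = 3: L2 entries (in reading order) 5, 0, 3, 2, 1, 4, 6 — all 7 distinct ✓
  L1 = 4: L2 entries (in reading order) 1, 6, 2, 5, 4, 0, 3 — all 7 distinct ✓
  L1 = 5: L2 entries (in reading order) 0, 2, 1, 4, 6, 3, 5 — all 7 distinct ✓
  L1 = 6: L2 entries (in reading order) 2, 4, 6, 3, 5, 1, 0 — all 7 distinct ✓
Every symbol of L1 meets every symbol of L2 exactly once, so all 49 pairs are distinct (49 of 49).
Conclusion: YES.

YES


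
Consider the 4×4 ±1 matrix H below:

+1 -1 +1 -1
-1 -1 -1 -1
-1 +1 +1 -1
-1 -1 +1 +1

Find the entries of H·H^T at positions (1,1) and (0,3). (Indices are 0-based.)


Row 0 of H: [1, -1, 1, -1].
Row 1 of H: [-1, -1, -1, -1].
Row 3 of H: [-1, -1, 1, 1].
(H·H^T)[1][1] = Σ_j H[1][j]·H[1][j] = (-1)² + (-1)² + (-1)² + (-1)² = 1 + 1 + 1 + 1 = 4.
(H·H^T)[0][3] = Σ_j H[0][j]·H[3][j] = (1)·(-1) + (-1)·(-1) + (1)·(1) + (-1)·(1) = -1 + 1 + 1 + -1 = 0.
So rows 0 and 3 are orthogonal; the diagonal entry equals n = 4.

(1,1) entry = 4; (0,3) entry = 0.


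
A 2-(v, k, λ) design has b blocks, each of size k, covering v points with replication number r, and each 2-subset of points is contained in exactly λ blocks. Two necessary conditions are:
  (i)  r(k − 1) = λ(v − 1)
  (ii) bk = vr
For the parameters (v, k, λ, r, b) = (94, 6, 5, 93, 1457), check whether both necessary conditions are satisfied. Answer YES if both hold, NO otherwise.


Condition (i): r(k − 1) = 93·5 = 465; λ(v − 1) = 5·93 = 465. Match? YES.
Condition (ii): bk = 1457·6 = 8742; vr = 94·93 = 8742. Match? YES.
Both conditions hold? YES.

YES


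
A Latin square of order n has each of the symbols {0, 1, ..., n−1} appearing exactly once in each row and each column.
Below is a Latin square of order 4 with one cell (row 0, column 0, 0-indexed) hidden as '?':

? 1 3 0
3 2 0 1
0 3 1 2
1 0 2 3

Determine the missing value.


Row 0 contains symbols [0, 1, 3] — missing [2].
Column 0 contains symbols [0, 1, 3] — missing [2].
The missing symbol must appear in both missing sets; intersection = [2].
Therefore the hidden value is 2.

Missing value = 2.


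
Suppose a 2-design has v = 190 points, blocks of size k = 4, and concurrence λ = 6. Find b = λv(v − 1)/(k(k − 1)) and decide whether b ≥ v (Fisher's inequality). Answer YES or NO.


b = λv(v − 1)/(k(k − 1)) = 6·190·189/(4·3) = 215460/12 = 17955.
Compare with v = 190: b ≥ v, so Fisher's inequality holds.

YES


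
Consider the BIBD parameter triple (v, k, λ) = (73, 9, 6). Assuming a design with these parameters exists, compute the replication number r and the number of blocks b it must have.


Any 2-(v, k, λ) BIBD satisfies two necessary conditions:
  (i)  Each point sits in r blocks, and counting incidences through any fixed point gives r(k − 1) = λ(v − 1), so r = λ(v − 1)/(k − 1).
  (ii) Total incidences bk = vr, so b = vr/k.
Step 1: r = λ(v − 1)/(k − 1) = 6·(73 − 1)/(9 − 1) = 6·72/8 = 432/8 = 54.
Step 2: b = vr/k = 73·54/9 = 3942/9 = 438.
Check integrality: r = 54 ∈ Z ✓, b = 438 ∈ Z ✓.
(These identities are necessary conditions: they determine r and b for any design with these parameters, but do not by themselves prove that one exists.)

r = 54, b = 438.


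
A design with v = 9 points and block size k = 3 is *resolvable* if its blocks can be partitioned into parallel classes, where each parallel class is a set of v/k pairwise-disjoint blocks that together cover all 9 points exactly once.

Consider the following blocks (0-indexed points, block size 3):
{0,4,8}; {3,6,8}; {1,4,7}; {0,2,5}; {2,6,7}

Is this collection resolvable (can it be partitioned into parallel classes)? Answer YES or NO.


v = 9, block size k = 3, number of blocks = 5.
For resolvability, blocks must partition into parallel classes of size v/k = 3.
Total blocks must therefore be a multiple of 3: 5 = 3·1 + 2 ⇒ not divisible ✗.
Resolvable? NO.

NO


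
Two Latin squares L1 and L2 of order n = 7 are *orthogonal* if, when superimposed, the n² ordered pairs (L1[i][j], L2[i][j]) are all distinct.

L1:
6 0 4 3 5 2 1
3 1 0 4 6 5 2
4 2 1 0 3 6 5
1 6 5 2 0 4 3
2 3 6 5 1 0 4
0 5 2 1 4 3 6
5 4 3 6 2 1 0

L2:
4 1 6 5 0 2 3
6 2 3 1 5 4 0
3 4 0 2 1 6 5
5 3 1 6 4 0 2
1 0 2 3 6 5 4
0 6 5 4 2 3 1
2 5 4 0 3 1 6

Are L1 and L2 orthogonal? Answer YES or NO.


Form the n² = 49 superimposed pairs (L1[i][j], L2[i][j]), row by row (rows and columns indexed from 0):
row 0: (6,4) (0,1) (4,6) (3,5) (5,0) (2,2) (1,3)
row 1: (3,6) (1,2) (0,3) (4,1) (6,5) (5,4) (2,0)
row 2: (4,3) (2,4) (1,0) (0,2) (3,1) (6,6) (5,5)
row 3: (1,5) (6,3) (5,1) (2,6) (0,4) (4,0) (3,2)
row 4: (2,1) (3,0) (6,2) (5,3) (1,6) (0,5) (4,4)
row 5: (0,0) (5,6) (2,5) (1,4) (4,2) (3,3) (6,1)
row 6: (5,2) (4,5) (3,4) (6,0) (2,3) (1,1) (0,6)
Orthogonality requires all 49 pairs distinct.
Check by first coordinate: for each symbol s of L1, list the L2 entries in the n cells where L1 = s; they must all differ.
  L1 = 0: L2 entries (in reading order) 1, 3, 2, 4, 5, 0, 6 — all 7 distinct ✓
  L1 = 1: L2 entries (in reading order) 3, 2, 0, 5, 6, 4, 1 — all 7 distinct ✓
  L1 = 2: L2 entries (in reading order) 2, 0, 4, 6, 1, 5, 3 — all 7 distinct ✓
  L1 = 3: L2 entries (in reading order) 5, 6, 1, 2, 0, 3, 4 — all 7 distinct ✓
  L1 = 4: L2 entries (in reading order) 6, 1, 3, 0, 4, 2, 5 — all 7 distinct ✓
  L1 = 5: L2 entries (in reading order) 0, 4, 5, 1, 3, 6, 2 — all 7 distinct ✓
  L1 = 6: L2 entries (in reading order) 4, 5, 6, 3, 2, 1, 0 — all 7 distinct ✓
Every symbol of L1 meets every symbol of L2 exactly once, so all 49 pairs are distinct (49 of 49).
Conclusion: YES.

YES


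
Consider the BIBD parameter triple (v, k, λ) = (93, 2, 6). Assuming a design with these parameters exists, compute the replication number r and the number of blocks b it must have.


Any 2-(v, k, λ) BIBD satisfies two necessary conditions:
  (i)  Each point sits in r blocks, and counting incidences through any fixed point gives r(k − 1) = λ(v − 1), so r = λ(v − 1)/(k − 1).
  (ii) Total incidences bk = vr, so b = vr/k.
Step 1: r = λ(v − 1)/(k − 1) = 6·(93 − 1)/(2 − 1) = 6·92/1 = 552/1 = 552.
Step 2: b = vr/k = 93·552/2 = 51336/2 = 25668.
Check integrality: r = 552 ∈ Z ✓, b = 25668 ∈ Z ✓.
(These identities are necessary conditions: they determine r and b for any design with these parameters, but do not by themselves prove that one exists.)

r = 552, b = 25668.


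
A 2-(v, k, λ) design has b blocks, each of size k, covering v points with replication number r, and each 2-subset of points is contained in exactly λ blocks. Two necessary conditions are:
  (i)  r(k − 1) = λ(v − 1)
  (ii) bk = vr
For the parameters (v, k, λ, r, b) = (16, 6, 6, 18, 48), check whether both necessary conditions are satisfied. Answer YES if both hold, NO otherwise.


Condition (i): r(k − 1) = 18·5 = 90; λ(v − 1) = 6·15 = 90. Match? YES.
Condition (ii): bk = 48·6 = 288; vr = 16·18 = 288. Match? YES.
Both conditions hold? YES.

YES


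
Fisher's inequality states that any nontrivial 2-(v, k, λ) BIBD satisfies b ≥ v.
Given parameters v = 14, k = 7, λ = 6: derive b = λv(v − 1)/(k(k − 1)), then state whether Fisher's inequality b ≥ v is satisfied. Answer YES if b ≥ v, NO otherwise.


r = λ(v − 1)/(k − 1) = 6·13/6 = 13.
b = vr/k = 14·13/7 = 26.
Fisher's inequality: b ≥ v ⇔ 26 ≥ 14? YES.

YES


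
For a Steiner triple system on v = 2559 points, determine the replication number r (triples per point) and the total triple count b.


An STS(v) is a 2-(v, 3, 1) BIBD: block size k = 3, λ = 1.
Replication: r(k − 1) = λ(v − 1) ⇒ r·2 = 2559 − 1 = 2558 ⇒ r = 1279.
Block count: bk = vr ⇒ b·3 = 2559·1279 = 3272961 ⇒ b = 1090987.
(Check via b = v(v − 1)/6 = 2559·2558/6 = 6545922/6 = 1090987.)

r = 1279, b = 1090987.


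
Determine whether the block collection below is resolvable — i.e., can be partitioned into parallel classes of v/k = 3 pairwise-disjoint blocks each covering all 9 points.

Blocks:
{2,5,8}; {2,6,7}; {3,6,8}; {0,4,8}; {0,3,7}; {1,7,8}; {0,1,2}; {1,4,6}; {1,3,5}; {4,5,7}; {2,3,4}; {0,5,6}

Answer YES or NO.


v = 9, block size k = 3, number of blocks = 12.
For resolvability, blocks must partition into parallel classes of size v/k = 3.
Total blocks must therefore be a multiple of 3: 12 = 3·4 + 0 ⇒ divisible ✓.
Greedy packing gives 4 candidate class(es). Each should be a full parallel class (size 3, covers all 9 points).
  Class 1 (3 blocks): {2,5,8}; {0,3,7}; {1,4,6}. Points covered: [0, 1, 2, 3, 4, 5, 6, 7, 8].
  Class 2 (3 blocks): {2,6,7}; {0,4,8}; {1,3,5}. Points covered: [0, 1, 2, 3, 4, 5, 6, 7, 8].
  Class 3 (3 blocks): {3,6,8}; {0,1,2}; {4,5,7}. Points covered: [0, 1, 2, 3, 4, 5, 6, 7, 8].
  Class 4 (3 blocks): {1,7,8}; {2,3,4}; {0,5,6}. Points covered: [0, 1, 2, 3, 4, 5, 6, 7, 8].
All classes full (size 3)? YES. All classes cover every point? YES.
Resolvable? YES.

YES


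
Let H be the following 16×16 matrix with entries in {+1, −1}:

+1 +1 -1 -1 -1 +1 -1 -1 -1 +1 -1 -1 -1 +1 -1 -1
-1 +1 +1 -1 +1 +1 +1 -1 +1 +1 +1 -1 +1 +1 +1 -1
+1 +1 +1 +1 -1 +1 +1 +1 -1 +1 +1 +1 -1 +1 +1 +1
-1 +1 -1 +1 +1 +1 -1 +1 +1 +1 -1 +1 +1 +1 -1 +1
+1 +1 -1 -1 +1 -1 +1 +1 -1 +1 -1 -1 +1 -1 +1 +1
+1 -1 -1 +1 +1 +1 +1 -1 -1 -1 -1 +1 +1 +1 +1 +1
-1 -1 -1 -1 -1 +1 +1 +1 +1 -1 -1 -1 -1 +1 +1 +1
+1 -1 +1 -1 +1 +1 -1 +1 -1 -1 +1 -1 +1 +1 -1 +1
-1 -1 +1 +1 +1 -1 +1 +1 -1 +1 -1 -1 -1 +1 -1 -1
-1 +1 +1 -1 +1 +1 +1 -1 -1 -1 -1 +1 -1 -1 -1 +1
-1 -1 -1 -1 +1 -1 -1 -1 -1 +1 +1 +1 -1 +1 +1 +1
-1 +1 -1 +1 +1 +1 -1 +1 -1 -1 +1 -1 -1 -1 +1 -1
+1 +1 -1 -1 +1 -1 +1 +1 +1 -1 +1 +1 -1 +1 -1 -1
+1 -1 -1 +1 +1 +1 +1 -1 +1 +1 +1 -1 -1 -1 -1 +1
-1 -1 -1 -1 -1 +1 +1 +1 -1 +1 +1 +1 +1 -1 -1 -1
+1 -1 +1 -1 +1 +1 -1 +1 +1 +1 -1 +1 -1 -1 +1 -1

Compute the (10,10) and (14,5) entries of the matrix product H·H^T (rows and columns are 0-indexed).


Row 5 of H: [1, -1, -1, 1, 1, 1, 1, -1, -1, -1, -1, 1, 1, 1, 1, 1].
Row 10 of H: [-1, -1, -1, -1, 1, -1, -1, -1, -1, 1, 1, 1, -1, 1, 1, 1].
Row 14 of H: [-1, -1, -1, -1, -1, 1, 1, 1, -1, 1, 1, 1, 1, -1, -1, -1].
(H·H^T)[10][10] = Σ_j H[10][j]·H[10][j] = (-1)² + (-1)² + (-1)² + (-1)² + (1)² + (-1)² + (-1)² + (-1)² + (-1)² + (1)² + (1)² + (1)² + (-1)² + (1)² + (1)² + (1)² = 1 + 1 + 1 + 1 + 1 + 1 + 1 + 1 + 1 + 1 + 1 + 1 + 1 + 1 + 1 + 1 = 16.
(H·H^T)[14][5] = Σ_j H[14][j]·H[5][j] = (-1)·(1) + (-1)·(-1) + (-1)·(-1) + (-1)·(1) + (-1)·(1) + (1)·(1) + (1)·(1) + (1)·(-1) + (-1)·(-1) + (1)·(-1) + (1)·(-1) + (1)·(1) + (1)·(1) + (-1)·(1) + (-1)·(1) + (-1)·(1) = -1 + 1 + 1 + -1 + -1 + 1 + 1 + -1 + 1 + -1 + -1 + 1 + 1 + -1 + -1 + -1 = -2.
Rows 14 and 5 are not orthogonal (dot product = -2 ≠ 0), so H is not a Hadamard matrix.

(10,10) entry = 16; (14,5) entry = -2.


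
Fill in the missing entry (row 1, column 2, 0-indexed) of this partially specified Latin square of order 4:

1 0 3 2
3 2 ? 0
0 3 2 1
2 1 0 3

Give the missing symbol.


Row 1 contains symbols [0, 2, 3] — missing [1].
Column 2 contains symbols [0, 2, 3] — missing [1].
The missing symbol must appear in both missing sets; intersection = [1].
Therefore the hidden value is 1.

Missing value = 1.


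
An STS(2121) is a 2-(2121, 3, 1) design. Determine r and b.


An STS(v) is a 2-(v, 3, 1) BIBD: block size k = 3, λ = 1.
Replication: r(k − 1) = λ(v − 1) ⇒ r·2 = 2121 − 1 = 2120 ⇒ r = 1060.
Block count: bk = vr ⇒ b·3 = 2121·1060 = 2248260 ⇒ b = 749420.
(Check via b = v(v − 1)/6 = 2121·2120/6 = 4496520/6 = 749420.)

r = 1060, b = 749420.


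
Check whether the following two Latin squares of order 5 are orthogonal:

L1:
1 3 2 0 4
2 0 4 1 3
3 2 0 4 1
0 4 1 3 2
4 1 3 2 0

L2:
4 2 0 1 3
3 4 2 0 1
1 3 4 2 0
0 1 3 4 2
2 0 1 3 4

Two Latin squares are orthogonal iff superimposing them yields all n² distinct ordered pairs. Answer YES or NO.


Form the n² = 25 superimposed pairs (L1[i][j], L2[i][j]), row by row (rows and columns indexed from 0):
row 0: (1,4) (3,2) (2,0) (0,1) (4,3)
row 1: (2,3) (0,4) (4,2) (1,0) (3,1)
row 2: (3,1) (2,3) (0,4) (4,2) (1,0)
row 3: (0,0) (4,1) (1,3) (3,4) (2,2)
row 4: (4,2) (1,0) (3,1) (2,3) (0,4)
Orthogonality requires all 25 pairs distinct.
But the pair (3,1) repeats: cell (1,4) has L1 = 3, L2 = 1, and cell (2,0) has L1 = 3, L2 = 1.
A repeated pair means some other pair never occurs (only 15 distinct pairs out of 25), so the squares are not orthogonal.
Conclusion: NO.

NO


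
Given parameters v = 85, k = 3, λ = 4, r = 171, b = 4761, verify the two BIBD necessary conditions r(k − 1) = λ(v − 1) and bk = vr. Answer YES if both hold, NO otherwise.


Condition (i): r(k − 1) = 171·2 = 342; λ(v − 1) = 4·84 = 336. Match? NO.
Condition (ii): bk = 4761·3 = 14283; vr = 85·171 = 14535. Match? NO.
Both conditions hold? NO.

NO


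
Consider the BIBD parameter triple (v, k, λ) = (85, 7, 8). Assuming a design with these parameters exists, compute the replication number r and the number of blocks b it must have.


Any 2-(v, k, λ) BIBD satisfies two necessary conditions:
  (i)  Each point sits in r blocks, and counting incidences through any fixed point gives r(k − 1) = λ(v − 1), so r = λ(v − 1)/(k − 1).
  (ii) Total incidences bk = vr, so b = vr/k.
Step 1: r = λ(v − 1)/(k − 1) = 8·(85 − 1)/(7 − 1) = 8·84/6 = 672/6 = 112.
Step 2: b = vr/k = 85·112/7 = 9520/7 = 1360.
Check integrality: r = 112 ∈ Z ✓, b = 1360 ∈ Z ✓.
(These identities are necessary conditions: they determine r and b for any design with these parameters, but do not by themselves prove that one exists.)

r = 112, b = 1360.


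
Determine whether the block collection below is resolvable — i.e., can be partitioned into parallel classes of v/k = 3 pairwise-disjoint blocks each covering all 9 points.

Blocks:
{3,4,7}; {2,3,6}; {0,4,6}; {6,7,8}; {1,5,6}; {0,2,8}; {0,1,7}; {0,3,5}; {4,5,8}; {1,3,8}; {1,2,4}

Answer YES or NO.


v = 9, block size k = 3, number of blocks = 11.
For resolvability, blocks must partition into parallel classes of size v/k = 3.
Total blocks must therefore be a multiple of 3: 11 = 3·3 + 2 ⇒ not divisible ✗.
Resolvable? NO.

NO


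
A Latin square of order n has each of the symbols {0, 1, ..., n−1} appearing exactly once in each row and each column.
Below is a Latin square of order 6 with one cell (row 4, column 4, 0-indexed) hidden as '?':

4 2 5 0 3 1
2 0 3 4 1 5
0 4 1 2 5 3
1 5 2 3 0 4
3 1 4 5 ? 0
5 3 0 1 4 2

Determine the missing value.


Row 4 contains symbols [0, 1, 3, 4, 5] — missing [2].
Column 4 contains symbols [0, 1, 3, 4, 5] — missing [2].
The missing symbol must appear in both missing sets; intersection = [2].
Therefore the hidden value is 2.

Missing value = 2.


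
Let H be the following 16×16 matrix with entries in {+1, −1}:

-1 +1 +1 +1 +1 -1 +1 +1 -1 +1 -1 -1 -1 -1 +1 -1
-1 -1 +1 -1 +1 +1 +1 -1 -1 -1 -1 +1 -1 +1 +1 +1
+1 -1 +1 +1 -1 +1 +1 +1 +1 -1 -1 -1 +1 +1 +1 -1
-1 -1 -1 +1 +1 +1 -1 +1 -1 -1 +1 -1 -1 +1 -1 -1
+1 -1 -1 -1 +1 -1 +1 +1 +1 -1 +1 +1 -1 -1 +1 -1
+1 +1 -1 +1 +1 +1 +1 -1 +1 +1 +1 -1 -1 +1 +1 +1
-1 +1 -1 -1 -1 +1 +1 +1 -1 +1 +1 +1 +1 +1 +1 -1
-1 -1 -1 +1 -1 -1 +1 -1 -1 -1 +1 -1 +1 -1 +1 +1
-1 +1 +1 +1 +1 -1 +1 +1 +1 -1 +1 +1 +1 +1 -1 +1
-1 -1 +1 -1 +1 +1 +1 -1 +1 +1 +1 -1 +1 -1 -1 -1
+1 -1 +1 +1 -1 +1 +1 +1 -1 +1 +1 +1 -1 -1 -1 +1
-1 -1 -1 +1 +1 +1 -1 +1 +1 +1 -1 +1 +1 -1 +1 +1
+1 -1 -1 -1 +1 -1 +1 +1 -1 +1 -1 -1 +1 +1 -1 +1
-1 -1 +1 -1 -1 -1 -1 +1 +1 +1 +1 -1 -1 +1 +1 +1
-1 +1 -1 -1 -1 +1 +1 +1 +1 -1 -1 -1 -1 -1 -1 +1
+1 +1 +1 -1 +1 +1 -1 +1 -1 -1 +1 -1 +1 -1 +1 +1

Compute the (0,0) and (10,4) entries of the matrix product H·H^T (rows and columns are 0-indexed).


Row 0 of H: [-1, 1, 1, 1, 1, -1, 1, 1, -1, 1, -1, -1, -1, -1, 1, -1].
Row 4 of H: [1, -1, -1, -1, 1, -1, 1, 1, 1, -1, 1, 1, -1, -1, 1, -1].
Row 10 of H: [1, -1, 1, 1, -1, 1, 1, 1, -1, 1, 1, 1, -1, -1, -1, 1].
(H·H^T)[0][0] = Σ_j H[0][j]·H[0][j] = (-1)² + (1)² + (1)² + (1)² + (1)² + (-1)² + (1)² + (1)² + (-1)² + (1)² + (-1)² + (-1)² + (-1)² + (-1)² + (1)² + (-1)² = 1 + 1 + 1 + 1 + 1 + 1 + 1 + 1 + 1 + 1 + 1 + 1 + 1 + 1 + 1 + 1 = 16.
(H·H^T)[10][4] = Σ_j H[10][j]·H[4][j] = (1)·(1) + (-1)·(-1) + (1)·(-1) + (1)·(-1) + (-1)·(1) + (1)·(-1) + (1)·(1) + (1)·(1) + (-1)·(1) + (1)·(-1) + (1)·(1) + (1)·(1) + (-1)·(-1) + (-1)·(-1) + (-1)·(1) + (1)·(-1) = 1 + 1 + -1 + -1 + -1 + -1 + 1 + 1 + -1 + -1 + 1 + 1 + 1 + 1 + -1 + -1 = 0.
So rows 10 and 4 are orthogonal; the diagonal entry equals n = 16.

(0,0) entry = 16; (10,4) entry = 0.


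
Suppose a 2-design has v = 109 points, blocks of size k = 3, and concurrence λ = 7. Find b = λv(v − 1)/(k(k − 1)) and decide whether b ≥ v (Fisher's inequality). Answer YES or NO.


r = λ(v − 1)/(k − 1) = 7·108/2 = 378.
b = vr/k = 109·378/3 = 13734.
Fisher's inequality: b ≥ v ⇔ 13734 ≥ 109? YES.

YES


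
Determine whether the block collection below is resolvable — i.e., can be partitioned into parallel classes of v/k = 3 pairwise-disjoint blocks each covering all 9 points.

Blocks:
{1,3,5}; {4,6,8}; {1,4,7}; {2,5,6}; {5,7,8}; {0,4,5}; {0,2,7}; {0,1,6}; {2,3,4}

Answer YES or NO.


v = 9, block size k = 3, number of blocks = 9.
For resolvability, blocks must partition into parallel classes of size v/k = 3.
Total blocks must therefore be a multiple of 3: 9 = 3·3 + 0 ⇒ divisible ✓.
Consider block {1,4,7}. The only other block(s) in the collection disjoint from it are {2,5,6} — just 1 block(s). Any parallel class containing {1,4,7} would need 2 other blocks each disjoint from it, so no parallel class of size 3 can contain {1,4,7}.
Since every block must belong to some parallel class in a resolution, the collection cannot be partitioned into parallel classes.
Resolvable? NO.

NO


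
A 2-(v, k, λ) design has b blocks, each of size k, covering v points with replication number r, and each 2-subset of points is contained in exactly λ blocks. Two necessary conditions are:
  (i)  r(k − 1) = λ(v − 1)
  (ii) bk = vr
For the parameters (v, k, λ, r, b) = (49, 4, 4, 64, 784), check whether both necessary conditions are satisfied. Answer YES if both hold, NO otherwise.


Condition (i): r(k − 1) = 64·3 = 192; λ(v − 1) = 4·48 = 192. Match? YES.
Condition (ii): bk = 784·4 = 3136; vr = 49·64 = 3136. Match? YES.
Both conditions hold? YES.

YES


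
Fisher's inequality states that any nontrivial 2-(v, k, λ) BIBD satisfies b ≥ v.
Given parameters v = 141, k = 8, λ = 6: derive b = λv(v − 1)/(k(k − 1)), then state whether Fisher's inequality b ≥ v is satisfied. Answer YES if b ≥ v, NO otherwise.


r = λ(v − 1)/(k − 1) = 6·140/7 = 120.
b = vr/k = 141·120/8 = 2115.
Fisher's inequality: b ≥ v ⇔ 2115 ≥ 141? YES.

YES


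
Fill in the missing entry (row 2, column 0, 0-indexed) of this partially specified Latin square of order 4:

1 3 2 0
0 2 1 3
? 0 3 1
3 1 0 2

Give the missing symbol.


Row 2 contains symbols [0, 1, 3] — missing [2].
Column 0 contains symbols [0, 1, 3] — missing [2].
The missing symbol must appear in both missing sets; intersection = [2].
Therefore the hidden value is 2.

Missing value = 2.


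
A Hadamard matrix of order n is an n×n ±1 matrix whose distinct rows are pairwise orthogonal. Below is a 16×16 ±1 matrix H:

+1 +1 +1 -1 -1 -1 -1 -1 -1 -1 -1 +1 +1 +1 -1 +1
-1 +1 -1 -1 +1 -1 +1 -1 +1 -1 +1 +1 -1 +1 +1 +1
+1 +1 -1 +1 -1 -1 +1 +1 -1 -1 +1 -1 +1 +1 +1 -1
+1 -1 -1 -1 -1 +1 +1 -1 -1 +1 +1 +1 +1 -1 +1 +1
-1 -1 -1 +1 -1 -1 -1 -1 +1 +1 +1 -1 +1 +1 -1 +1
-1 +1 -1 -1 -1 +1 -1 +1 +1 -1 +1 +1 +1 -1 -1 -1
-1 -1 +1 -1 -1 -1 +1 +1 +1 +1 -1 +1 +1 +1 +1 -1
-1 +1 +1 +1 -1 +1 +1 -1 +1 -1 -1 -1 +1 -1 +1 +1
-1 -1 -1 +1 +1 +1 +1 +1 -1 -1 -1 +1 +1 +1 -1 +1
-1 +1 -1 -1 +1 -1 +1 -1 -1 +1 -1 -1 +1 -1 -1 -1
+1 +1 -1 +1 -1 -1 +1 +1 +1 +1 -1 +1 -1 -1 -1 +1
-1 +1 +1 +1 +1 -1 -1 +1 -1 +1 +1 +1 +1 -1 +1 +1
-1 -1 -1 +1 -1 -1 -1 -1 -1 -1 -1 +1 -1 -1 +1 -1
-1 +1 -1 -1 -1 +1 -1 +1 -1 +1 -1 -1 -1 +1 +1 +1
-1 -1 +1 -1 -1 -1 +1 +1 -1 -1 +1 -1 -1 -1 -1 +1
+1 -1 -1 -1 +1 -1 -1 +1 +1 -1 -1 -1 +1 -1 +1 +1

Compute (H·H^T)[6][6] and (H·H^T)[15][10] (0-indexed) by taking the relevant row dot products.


Row 6 of H: [-1, -1, 1, -1, -1, -1, 1, 1, 1, 1, -1, 1, 1, 1, 1, -1].
Row 10 of H: [1, 1, -1, 1, -1, -1, 1, 1, 1, 1, -1, 1, -1, -1, -1, 1].
Row 15 of H: [1, -1, -1, -1, 1, -1, -1, 1, 1, -1, -1, -1, 1, -1, 1, 1].
(H·H^T)[6][6] = Σ_j H[6][j]·H[6][j] = (-1)² + (-1)² + (1)² + (-1)² + (-1)² + (-1)² + (1)² + (1)² + (1)² + (1)² + (-1)² + (1)² + (1)² + (1)² + (1)² + (-1)² = 1 + 1 + 1 + 1 + 1 + 1 + 1 + 1 + 1 + 1 + 1 + 1 + 1 + 1 + 1 + 1 = 16.
(H·H^T)[15][10] = Σ_j H[15][j]·H[10][j] = (1)·(1) + (-1)·(1) + (-1)·(-1) + (-1)·(1) + (1)·(-1) + (-1)·(-1) + (-1)·(1) + (1)·(1) + (1)·(1) + (-1)·(1) + (-1)·(-1) + (-1)·(1) + (1)·(-1) + (-1)·(-1) + (1)·(-1) + (1)·(1) = 1 + -1 + 1 + -1 + -1 + 1 + -1 + 1 + 1 + -1 + 1 + -1 + -1 + 1 + -1 + 1 = 0.
So rows 15 and 10 are orthogonal; the diagonal entry equals n = 16.

(6,6) entry = 16; (15,10) entry = 0.


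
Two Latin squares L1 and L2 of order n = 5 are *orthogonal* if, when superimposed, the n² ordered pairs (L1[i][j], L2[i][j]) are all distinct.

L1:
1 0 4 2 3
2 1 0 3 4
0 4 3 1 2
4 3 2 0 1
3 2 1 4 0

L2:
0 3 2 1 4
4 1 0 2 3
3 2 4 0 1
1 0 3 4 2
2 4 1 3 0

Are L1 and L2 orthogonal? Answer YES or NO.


Form the n² = 25 superimposed pairs (L1[i][j], L2[i][j]), row by row (rows and columns indexed from 0):
row 0: (1,0) (0,3) (4,2) (2,1) (3,4)
row 1: (2,4) (1,1) (0,0) (3,2) (4,3)
row 2: (0,3) (4,2) (3,4) (1,0) (2,1)
row 3: (4,1) (3,0) (2,3) (0,4) (1,2)
row 4: (3,2) (2,4) (1,1) (4,3) (0,0)
Orthogonality requires all 25 pairs distinct.
But the pair (0,3) repeats: cell (0,1) has L1 = 0, L2 = 3, and cell (2,0) has L1 = 0, L2 = 3.
A repeated pair means some other pair never occurs (only 15 distinct pairs out of 25), so the squares are not orthogonal.
Conclusion: NO.

NO


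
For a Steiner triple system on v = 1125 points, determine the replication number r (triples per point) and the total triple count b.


An STS(v) is a 2-(v, 3, 1) BIBD: block size k = 3, λ = 1.
Replication: r(k − 1) = λ(v − 1) ⇒ r·2 = 1125 − 1 = 1124 ⇒ r = 562.
Block count: bk = vr ⇒ b·3 = 1125·562 = 632250 ⇒ b = 210750.

r = 562, b = 210750.


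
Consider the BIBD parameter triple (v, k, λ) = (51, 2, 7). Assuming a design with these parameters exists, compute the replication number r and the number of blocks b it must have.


Any 2-(v, k, λ) BIBD satisfies two necessary conditions:
  (i)  Each point sits in r blocks, and counting incidences through any fixed point gives r(k − 1) = λ(v − 1), so r = λ(v − 1)/(k − 1).
  (ii) Total incidences bk = vr, so b = vr/k.
Step 1: r = λ(v − 1)/(k − 1) = 7·(51 − 1)/(2 − 1) = 7·50/1 = 350/1 = 350.
Step 2: b = vr/k = 51·350/2 = 17850/2 = 8925.
Check integrality: r = 350 ∈ Z ✓, b = 8925 ∈ Z ✓.
(These identities are necessary conditions: they determine r and b for any design with these parameters, but do not by themselves prove that one exists.)

r = 350, b = 8925.


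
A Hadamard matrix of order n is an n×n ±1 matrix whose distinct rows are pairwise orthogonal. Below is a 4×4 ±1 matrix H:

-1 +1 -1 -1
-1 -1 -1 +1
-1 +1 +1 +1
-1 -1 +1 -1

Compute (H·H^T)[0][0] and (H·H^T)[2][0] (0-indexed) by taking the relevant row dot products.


Row 0 of H: [-1, 1, -1, -1].
Row 2 of H: [-1, 1, 1, 1].
(H·H^T)[0][0] = Σ_j H[0][j]·H[0][j] = (-1)² + (1)² + (-1)² + (-1)² = 1 + 1 + 1 + 1 = 4.
(H·H^T)[2][0] = Σ_j H[2][j]·H[0][j] = (-1)·(-1) + (1)·(1) + (1)·(-1) + (1)·(-1) = 1 + 1 + -1 + -1 = 0.
So rows 2 and 0 are orthogonal; the diagonal entry equals n = 4.

(0,0) entry = 4; (2,0) entry = 0.


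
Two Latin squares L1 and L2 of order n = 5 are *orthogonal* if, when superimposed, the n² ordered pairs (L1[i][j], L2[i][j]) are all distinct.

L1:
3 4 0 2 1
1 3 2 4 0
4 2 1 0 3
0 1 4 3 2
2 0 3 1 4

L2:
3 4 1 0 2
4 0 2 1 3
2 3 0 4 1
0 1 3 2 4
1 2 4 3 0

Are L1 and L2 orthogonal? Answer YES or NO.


Form the n² = 25 superimposed pairs (L1[i][j], L2[i][j]), row by row (rows and columns indexed from 0):
row 0: (3,3) (4,4) (0,1) (2,0) (1,2)
row 1: (1,4) (3,0) (2,2) (4,1) (0,3)
row 2: (4,2) (2,3) (1,0) (0,4) (3,1)
row 3: (0,0) (1,1) (4,3) (3,2) (2,4)
row 4: (2,1) (0,2) (3,4) (1,3) (4,0)
Orthogonality requires all 25 pairs distinct.
Check by first coordinate: for each symbol s of L1, list the L2 entries in the n cells where L1 = s; they must all differ.
  L1 = 0: L2 entries (in reading order) 1, 3, 4, 0, 2 — all 5 distinct ✓
  L1 = 1: L2 entries (in reading order) 2, 4, 0, 1, 3 — all 5 distinct ✓
  L1 = 2: L2 entries (in reading order) 0, 2, 3, 4, 1 — all 5 distinct ✓
  L1 = 3: L2 entries (in reading order) 3, 0, 1, 2, 4 — all 5 distinct ✓
  L1 = 4: L2 entries (in reading order) 4, 1, 2, 3, 0 — all 5 distinct ✓
Every symbol of L1 meets every symbol of L2 exactly once, so all 25 pairs are distinct (25 of 25).
Conclusion: YES.

YES


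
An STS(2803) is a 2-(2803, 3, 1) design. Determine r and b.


An STS(v) is a 2-(v, 3, 1) BIBD: block size k = 3, λ = 1.
Replication: r(k − 1) = λ(v − 1) ⇒ r·2 = 2803 − 1 = 2802 ⇒ r = 1401.
Block count: bk = vr ⇒ b·3 = 2803·1401 = 3927003 ⇒ b = 1309001.
(Check via b = v(v − 1)/6 = 2803·2802/6 = 7854006/6 = 1309001.)

r = 1401, b = 1309001.
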